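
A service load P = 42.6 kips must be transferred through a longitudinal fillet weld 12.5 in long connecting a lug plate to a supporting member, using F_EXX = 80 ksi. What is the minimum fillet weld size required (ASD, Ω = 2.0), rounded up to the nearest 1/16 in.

w = 1/4 in

Total weld length L = 12.5 in.
Required throat t_e = P × Ω / (0.6 F_EXX × L) = 42.6 × 2.0 / (0.6 × 80 × 12.5) = 0.142 in.
Required leg w = t_e / 0.707 = 0.2008 in → use 1/4 in.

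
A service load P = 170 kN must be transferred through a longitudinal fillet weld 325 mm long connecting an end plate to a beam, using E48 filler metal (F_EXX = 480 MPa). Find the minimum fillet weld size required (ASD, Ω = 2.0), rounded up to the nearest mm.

Total weld length L = 325 mm.
Required throat t_e = P × Ω / (0.6 F_EXX × L) = 170 × 2.0 / (0.6 × 480 × 325 × 10⁻³) = 3.632 mm.
Required leg w = t_e / 0.707 = 5.138 mm → use 6 mm.

w = 6 mm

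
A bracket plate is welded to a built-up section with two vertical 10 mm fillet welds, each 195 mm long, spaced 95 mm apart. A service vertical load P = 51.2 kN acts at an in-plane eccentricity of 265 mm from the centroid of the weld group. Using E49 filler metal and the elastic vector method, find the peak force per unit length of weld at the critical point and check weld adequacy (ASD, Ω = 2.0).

E49XX → F_EXX = 490 MPa.
Total weld length L_w = 390 mm. Treat welds as unit-width lines.
Polar moment about centroid: J = 2[d³/12 + d(b/2)²] = 2[195³/12 + 195×47.5²] = 2116000 mm³.
Direct shear f_v = P/L_w = 51.2×10³ / 390 = 131.3 N/mm (vertical).
Torsion M = P·e = 51.2×10³ × 265 = 13568000 N·mm.
Critical point at (x, y) = (47.5, 97.5) from centroid. f_tx = M·y/J = 625.3 N/mm; f_ty = M·x/J = 304.6 N/mm.
Resultant f_max = √[f_tx² + (f_v + f_ty)²] = √[625.3² + (131.3 + 304.6)²] = 762.2 N/mm.
Capacity per unit length: r_n/Ω = (1/2.0) × 0.6 × 490 × (0.707 × 10) = 1039 N/mm.
762.2 ≤ 1039 → adequate.

f_max ≈ 762 N/mm; adequate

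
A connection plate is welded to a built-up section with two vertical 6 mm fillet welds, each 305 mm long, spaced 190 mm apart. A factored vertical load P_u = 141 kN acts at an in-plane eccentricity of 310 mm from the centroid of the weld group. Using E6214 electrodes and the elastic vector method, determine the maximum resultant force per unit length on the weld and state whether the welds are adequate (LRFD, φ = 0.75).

E62XX → F_EXX = 620 MPa.
Total weld length L_w = 610 mm. Treat welds as unit-width lines.
Polar moment about centroid: J = 2[d³/12 + d(b/2)²] = 2[305³/12 + 305×95²] = 10230000 mm³.
Direct shear f_v = P/L_w = 141×10³ / 610 = 231.1 N/mm (vertical).
Torsion M = P·e = 141×10³ × 310 = 43710000 N·mm.
Critical point at (x, y) = (95, 152.5) from centroid. f_tx = M·y/J = 651.3 N/mm; f_ty = M·x/J = 405.7 N/mm.
Resultant f_max = √[f_tx² + (f_v + f_ty)²] = √[651.3² + (231.1 + 405.7)²] = 911 N/mm.
Capacity per unit length: φr_n = 0.75 × 0.6 × 620 × (0.707 × 6) = 1184 N/mm.
911 ≤ 1184 → adequate.

f_max ≈ 911 N/mm; adequate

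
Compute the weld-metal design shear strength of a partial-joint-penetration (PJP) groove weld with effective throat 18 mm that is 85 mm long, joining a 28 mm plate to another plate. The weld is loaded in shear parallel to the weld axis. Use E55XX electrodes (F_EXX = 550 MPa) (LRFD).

Effective throat (given) t_e = 18 mm.
A_we = 18 × 85 = 1530 mm².
F_nw = 0.6 F_EXX = 330 MPa.
φR_n = 0.75 × 330 × 1530 × 10⁻³ = 378.7 kN.

φR_n ≈ 379 kN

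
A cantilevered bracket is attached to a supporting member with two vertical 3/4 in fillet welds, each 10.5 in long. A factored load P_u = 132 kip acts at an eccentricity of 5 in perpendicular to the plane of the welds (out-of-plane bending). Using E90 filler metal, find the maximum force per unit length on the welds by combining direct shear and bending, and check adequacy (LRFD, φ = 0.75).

f_max ≈ 19 kip/in; adequate

E90XX → F_EXX = 90 ksi.
L_w = 2 × 10.5 = 21 in; section modulus (unit throat) S = 2 × L²/6 = 36.75 in².
Direct shear f_v = P/L_w = 132/21 = 6.286 kip/in.
Moment M = P × e = 132 × 5 = 660 kip·in; bending f_b = M/S = 17.96 kip/in.
f_max = √(f_v² + f_b²) = √(6.286² + 17.96²) = 19.03 kip/in.
φr_n = 0.75 × 0.6 × 90 × (0.707 × 0.75) = 21.48 kip/in → adequate.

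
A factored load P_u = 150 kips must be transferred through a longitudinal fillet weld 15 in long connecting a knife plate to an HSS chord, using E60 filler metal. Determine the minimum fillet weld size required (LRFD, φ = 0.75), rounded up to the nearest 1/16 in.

E60XX → F_EXX = 60 ksi.
Total weld length L = 15 in.
Required throat t_e = P_u / (φ × 0.6 F_EXX × L) = 150 / (0.75 × 0.6 × 60 × 15) = 0.3704 in.
Required leg w = t_e / 0.707 = 0.5239 in → use 9/16 in.

w = 9/16 in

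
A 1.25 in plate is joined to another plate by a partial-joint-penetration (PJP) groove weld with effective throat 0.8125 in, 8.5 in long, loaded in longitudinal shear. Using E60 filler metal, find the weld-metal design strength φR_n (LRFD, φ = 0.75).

φR_n ≈ 186 kip

E60XX → F_EXX = 60 ksi.
Effective throat (given) t_e = 0.8125 in.
A_we = 0.8125 × 8.5 = 6.906 in².
F_nw = 0.6 F_EXX = 36 ksi.
φR_n = 0.75 × 36 × 6.906 = 186.5 kip.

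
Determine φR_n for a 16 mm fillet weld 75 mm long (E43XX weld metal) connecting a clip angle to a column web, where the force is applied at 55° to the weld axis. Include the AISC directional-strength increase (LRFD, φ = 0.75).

φR_n ≈ 225 kN

E43XX → F_EXX = 430 MPa.
t_e = 0.707 × 16 = 11.31 mm; A_we = 11.31 × 75 = 848.4 mm².
Directional factor: 1.0 + 0.5 sin^1.5(55°) = 1.371.
F_nw = 0.6 × 430 × 1.371 = 353.6 MPa.
φR_n = 0.75 × 353.6 × 848.4 × 10⁻³ = 225 kN.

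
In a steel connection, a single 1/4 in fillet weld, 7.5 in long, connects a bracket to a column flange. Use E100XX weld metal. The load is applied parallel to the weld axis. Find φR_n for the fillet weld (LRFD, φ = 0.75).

E100XX → F_EXX = 100 ksi.
Effective throat t_e = 0.707 × 0.25 = 0.1767 in.
Total length L = 7.5 in; A_we = 0.1767 × 7.5 = 1.326 in².
F_nw = 0.6 F_EXX = 0.6 × 100 = 60 ksi.
φR_n = 0.75 × 60 × 1.326 = 59.65 kips.

φR_n ≈ 59.7 kips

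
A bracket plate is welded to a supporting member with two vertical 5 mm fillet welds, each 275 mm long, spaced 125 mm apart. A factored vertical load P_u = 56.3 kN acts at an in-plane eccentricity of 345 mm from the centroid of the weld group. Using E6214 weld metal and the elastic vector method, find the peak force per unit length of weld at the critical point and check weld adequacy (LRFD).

f_max ≈ 573 N/mm; adequate

E62XX → F_EXX = 620 MPa.
Total weld length L_w = 550 mm. Treat welds as unit-width lines.
Polar moment about centroid: J = 2[d³/12 + d(b/2)²] = 2[275³/12 + 275×62.5²] = 5615000 mm³.
Direct shear f_v = P/L_w = 56.3×10³ / 550 = 102.4 N/mm (vertical).
Torsion M = P·e = 56.3×10³ × 345 = 19424000 N·mm.
Critical point at (x, y) = (62.5, 137.5) from centroid. f_tx = M·y/J = 475.7 N/mm; f_ty = M·x/J = 216.2 N/mm.
Resultant f_max = √[f_tx² + (f_v + f_ty)²] = √[475.7² + (102.4 + 216.2)²] = 572.5 N/mm.
Capacity per unit length: φr_n = 0.75 × 0.6 × 620 × (0.707 × 5) = 986.3 N/mm.
572.5 ≤ 986.3 → adequate.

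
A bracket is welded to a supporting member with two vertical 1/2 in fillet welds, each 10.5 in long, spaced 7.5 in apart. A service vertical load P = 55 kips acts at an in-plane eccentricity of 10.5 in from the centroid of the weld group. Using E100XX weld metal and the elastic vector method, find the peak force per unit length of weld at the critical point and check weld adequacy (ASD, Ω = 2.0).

f_max ≈ 9.4 kip/in; adequate

E100XX → F_EXX = 100 ksi.
Total weld length L_w = 21 in. Treat welds as unit-width lines.
Polar moment about centroid: J = 2[d³/12 + d(b/2)²] = 2[10.5³/12 + 10.5×3.75²] = 488.2 in³.
Direct shear f_v = P/L_w = 55 / 21 = 2.619 kip/in (vertical).
Torsion M = P·e = 55 × 10.5 = 577.5 kip·in.
Critical point at (x, y) = (3.75, 5.25) from centroid. f_tx = M·y/J = 6.21 kip/in; f_ty = M·x/J = 4.435 kip/in.
Resultant f_max = √[f_tx² + (f_v + f_ty)²] = √[6.21² + (2.619 + 4.435)²] = 9.398 kip/in.
Capacity per unit length: r_n/Ω = (1/2.0) × 0.6 × 100 × (0.707 × 0.5) = 10.6 kip/in.
9.398 ≤ 10.6 → adequate.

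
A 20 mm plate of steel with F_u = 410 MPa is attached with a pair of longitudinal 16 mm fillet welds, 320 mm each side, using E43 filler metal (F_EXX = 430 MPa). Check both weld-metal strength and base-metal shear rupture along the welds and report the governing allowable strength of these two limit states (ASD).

t_e = 0.707 × 16 = 11.31 mm; L = 640 mm.
Weld metal: R_n/Ω = (1/2.0) × 0.6 × 430 × 11.31 × 640 × 10⁻³ = 933.9 kN.
Base metal (shear rupture): R_n/Ω = (1/2.0) × 0.6 × 410 × 20 × 640 × 10⁻³ = 1574 kN.
Governing: weld metal.

R_n/Ω ≈ 934 kN (weld metal governs)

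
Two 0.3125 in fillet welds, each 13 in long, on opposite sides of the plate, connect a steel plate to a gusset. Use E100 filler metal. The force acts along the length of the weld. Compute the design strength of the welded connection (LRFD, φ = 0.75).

E100XX → F_EXX = 100 ksi.
Effective throat t_e = 0.707 × 0.3125 = 0.2209 in.
Total length L = 26 in; A_we = 0.2209 × 26 = 5.744 in².
F_nw = 0.6 F_EXX = 0.6 × 100 = 60 ksi.
φR_n = 0.75 × 60 × 5.744 = 258.5 kip.

φR_n ≈ 258 kip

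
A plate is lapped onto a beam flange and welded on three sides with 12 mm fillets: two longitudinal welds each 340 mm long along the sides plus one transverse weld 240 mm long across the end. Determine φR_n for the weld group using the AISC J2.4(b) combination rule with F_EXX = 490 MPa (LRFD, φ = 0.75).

t_e = 0.707 × 12 = 8.484 mm.
R_nwl = 0.6 × 490 × 8.484 × 680 × 10⁻³ = 1696 kN (longitudinal, 2 welds).
R_nwt = 0.6 × 490 × 8.484 × 240 × 10⁻³ = 598.6 kN (transverse, base value).
(i) R_nwl + R_nwt = 2295 kN; (ii) 0.85 R_nwl + 1.5 R_nwt = 2340 kN.
R_n = max = 2340 kN [governs: (ii)]; φR_n = 1755 kN.

φR_n ≈ 1750 kN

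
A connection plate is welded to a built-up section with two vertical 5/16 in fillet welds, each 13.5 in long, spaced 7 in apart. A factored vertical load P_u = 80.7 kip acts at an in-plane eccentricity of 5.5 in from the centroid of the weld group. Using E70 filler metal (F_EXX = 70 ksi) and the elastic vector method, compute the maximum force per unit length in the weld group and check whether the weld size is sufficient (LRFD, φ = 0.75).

Total weld length L_w = 27 in. Treat welds as unit-width lines.
Polar moment about centroid: J = 2[d³/12 + d(b/2)²] = 2[13.5³/12 + 13.5×3.5²] = 740.8 in³.
Direct shear f_v = P/L_w = 80.7 / 27 = 2.989 kip/in (vertical).
Torsion M = P·e = 80.7 × 5.5 = 443.85 kip·in.
Critical point at (x, y) = (3.5, 6.75) from centroid. f_tx = M·y/J = 4.044 kip/in; f_ty = M·x/J = 2.097 kip/in.
Resultant f_max = √[f_tx² + (f_v + f_ty)²] = √[4.044² + (2.989 + 2.097)²] = 6.498 kip/in.
Capacity per unit length: φr_n = 0.75 × 0.6 × 70 × (0.707 × 0.3125) = 6.96 kip/in.
6.498 ≤ 6.96 → adequate.

f_max ≈ 6.5 kip/in; adequate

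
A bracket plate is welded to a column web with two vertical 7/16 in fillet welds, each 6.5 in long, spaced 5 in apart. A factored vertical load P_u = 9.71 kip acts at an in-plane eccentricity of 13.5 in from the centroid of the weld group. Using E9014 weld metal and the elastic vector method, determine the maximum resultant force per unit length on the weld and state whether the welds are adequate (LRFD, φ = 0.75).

f_max ≈ 4.72 kip/in; adequate

E90XX → F_EXX = 90 ksi.
Total weld length L_w = 13 in. Treat welds as unit-width lines.
Polar moment about centroid: J = 2[d³/12 + d(b/2)²] = 2[6.5³/12 + 6.5×2.5²] = 127 in³.
Direct shear f_v = P/L_w = 9.71 / 13 = 0.7469 kip/in (vertical).
Torsion M = P·e = 9.71 × 13.5 = 131.09 kip·in.
Critical point at (x, y) = (2.5, 3.25) from centroid. f_tx = M·y/J = 3.354 kip/in; f_ty = M·x/J = 2.58 kip/in.
Resultant f_max = √[f_tx² + (f_v + f_ty)²] = √[3.354² + (0.7469 + 2.58)²] = 4.724 kip/in.
Capacity per unit length: φr_n = 0.75 × 0.6 × 90 × (0.707 × 0.4375) = 12.53 kip/in.
4.724 ≤ 12.53 → adequate.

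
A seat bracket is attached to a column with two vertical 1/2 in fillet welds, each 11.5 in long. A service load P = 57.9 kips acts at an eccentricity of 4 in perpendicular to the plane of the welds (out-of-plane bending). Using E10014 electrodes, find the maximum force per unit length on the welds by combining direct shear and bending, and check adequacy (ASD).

f_max ≈ 5.83 kip/in; adequate

E100XX → F_EXX = 100 ksi.
L_w = 2 × 11.5 = 23 in; section modulus (unit throat) S = 2 × L²/6 = 44.08 in².
Direct shear f_v = P/L_w = 57.9/23 = 2.517 kip/in.
Moment M = P × e = 57.9 × 4 = 231.6 kip·in; bending f_b = M/S = 5.254 kip/in.
f_max = √(f_v² + f_b²) = √(2.517² + 5.254²) = 5.826 kip/in.
r_n/Ω = (1/2.0) × 0.6 × 100 × (0.707 × 0.5) = 10.6 kip/in → adequate.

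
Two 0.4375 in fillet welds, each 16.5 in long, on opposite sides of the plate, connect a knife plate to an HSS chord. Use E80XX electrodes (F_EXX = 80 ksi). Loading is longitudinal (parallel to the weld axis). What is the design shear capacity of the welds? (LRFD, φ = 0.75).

Effective throat t_e = 0.707 × 0.4375 = 0.3093 in.
Total length L = 33 in; A_we = 0.3093 × 33 = 10.21 in².
F_nw = 0.6 F_EXX = 0.6 × 80 = 48 ksi.
φR_n = 0.75 × 48 × 10.21 = 367.5 kip.

φR_n ≈ 367 kip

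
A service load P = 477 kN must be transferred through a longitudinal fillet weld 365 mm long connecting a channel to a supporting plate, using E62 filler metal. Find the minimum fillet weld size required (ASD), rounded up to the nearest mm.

w = 10 mm

E62XX → F_EXX = 620 MPa.
Total weld length L = 365 mm.
Required throat t_e = P × Ω / (0.6 F_EXX × L) = 477 × 2.0 / (0.6 × 620 × 365 × 10⁻³) = 7.026 mm.
Required leg w = t_e / 0.707 = 9.938 mm → use 10 mm.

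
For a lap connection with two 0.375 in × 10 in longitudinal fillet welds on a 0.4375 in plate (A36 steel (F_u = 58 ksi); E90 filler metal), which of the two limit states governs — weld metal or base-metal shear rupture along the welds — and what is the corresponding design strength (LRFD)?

E90XX → F_EXX = 90 ksi.
t_e = 0.707 × 0.375 = 0.2651 in; L = 20 in.
Weld metal: φR_n = 0.75 × 0.6 × 90 × 0.2651 × 20 = 214.8 kips.
Base metal (shear rupture): φR_n = 0.75 × 0.6 × 58 × 0.4375 × 20 = 228.4 kips.
Governing: weld metal.

φR_n ≈ 215 kips (weld metal governs)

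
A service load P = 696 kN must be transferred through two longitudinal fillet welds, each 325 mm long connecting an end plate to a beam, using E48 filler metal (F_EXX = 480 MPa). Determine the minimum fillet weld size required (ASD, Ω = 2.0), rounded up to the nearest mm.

w = 11 mm

Total weld length L = 650 mm.
Required throat t_e = P × Ω / (0.6 F_EXX × L) = 696 × 2.0 / (0.6 × 480 × 650 × 10⁻³) = 7.436 mm.
Required leg w = t_e / 0.707 = 10.52 mm → use 11 mm.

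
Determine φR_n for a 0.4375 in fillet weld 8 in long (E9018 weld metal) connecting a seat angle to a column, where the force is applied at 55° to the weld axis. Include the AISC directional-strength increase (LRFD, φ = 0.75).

φR_n ≈ 137 kips

E90XX → F_EXX = 90 ksi.
t_e = 0.707 × 0.4375 = 0.3093 in; A_we = 0.3093 × 8 = 2.474 in².
Directional factor: 1.0 + 0.5 sin^1.5(55°) = 1.371.
F_nw = 0.6 × 90 × 1.371 = 74.02 ksi.
φR_n = 0.75 × 74.02 × 2.474 = 137.4 kips.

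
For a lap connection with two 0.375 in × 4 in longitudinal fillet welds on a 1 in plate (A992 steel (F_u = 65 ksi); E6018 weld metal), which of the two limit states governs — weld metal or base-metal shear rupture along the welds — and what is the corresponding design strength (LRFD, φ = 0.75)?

φR_n ≈ 57.3 kips (weld metal governs)

E60XX → F_EXX = 60 ksi.
t_e = 0.707 × 0.375 = 0.2651 in; L = 8 in.
Weld metal: φR_n = 0.75 × 0.6 × 60 × 0.2651 × 8 = 57.27 kips.
Base metal (shear rupture): φR_n = 0.75 × 0.6 × 65 × 1 × 8 = 234 kips.
Governing: weld metal.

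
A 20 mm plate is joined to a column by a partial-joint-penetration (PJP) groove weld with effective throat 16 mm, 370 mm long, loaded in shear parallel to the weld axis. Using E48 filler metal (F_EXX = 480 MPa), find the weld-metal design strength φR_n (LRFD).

Effective throat (given) t_e = 16 mm.
A_we = 16 × 370 = 5920 mm².
F_nw = 0.6 F_EXX = 288 MPa.
φR_n = 0.75 × 288 × 5920 × 10⁻³ = 1279 kN.

φR_n ≈ 1280 kN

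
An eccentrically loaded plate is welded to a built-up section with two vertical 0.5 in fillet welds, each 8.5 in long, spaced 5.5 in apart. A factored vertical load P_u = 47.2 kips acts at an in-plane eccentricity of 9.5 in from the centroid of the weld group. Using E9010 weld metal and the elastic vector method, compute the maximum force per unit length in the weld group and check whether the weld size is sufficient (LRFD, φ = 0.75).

E90XX → F_EXX = 90 ksi.
Total weld length L_w = 17 in. Treat welds as unit-width lines.
Polar moment about centroid: J = 2[d³/12 + d(b/2)²] = 2[8.5³/12 + 8.5×2.75²] = 230.9 in³.
Direct shear f_v = P/L_w = 47.2 / 17 = 2.776 kip/in (vertical).
Torsion M = P·e = 47.2 × 9.5 = 448.4 kip·in.
Critical point at (x, y) = (2.75, 4.25) from centroid. f_tx = M·y/J = 8.253 kip/in; f_ty = M·x/J = 5.34 kip/in.
Resultant f_max = √[f_tx² + (f_v + f_ty)²] = √[8.253² + (2.776 + 5.34)²] = 11.58 kip/in.
Capacity per unit length: φr_n = 0.75 × 0.6 × 90 × (0.707 × 0.5) = 14.32 kip/in.
11.58 ≤ 14.32 → adequate.

f_max ≈ 11.6 kip/in; adequate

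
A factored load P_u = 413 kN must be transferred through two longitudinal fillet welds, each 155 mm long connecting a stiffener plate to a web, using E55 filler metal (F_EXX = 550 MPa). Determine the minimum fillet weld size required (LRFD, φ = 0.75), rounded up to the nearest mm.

Total weld length L = 310 mm.
Required throat t_e = P_u / (φ × 0.6 F_EXX × L) = 413 / (0.75 × 0.6 × 550 × 310 × 10⁻³) = 5.383 mm.
Required leg w = t_e / 0.707 = 7.614 mm → use 8 mm.

w = 8 mm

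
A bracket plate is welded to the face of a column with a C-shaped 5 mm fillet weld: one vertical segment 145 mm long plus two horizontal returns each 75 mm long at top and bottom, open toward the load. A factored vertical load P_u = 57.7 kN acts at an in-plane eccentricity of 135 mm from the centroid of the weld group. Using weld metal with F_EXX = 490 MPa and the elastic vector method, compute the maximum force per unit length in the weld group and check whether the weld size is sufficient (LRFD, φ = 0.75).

f_max ≈ 723 N/mm; adequate

Total weld length L_w = 295 mm. Treat welds as unit-width lines.
Centroid: x̄ = 2×75×37.5 / 295 = 19.07 mm from the vertical weld.
Polar moment about centroid: J = I_x + I_y = [145³/12 + 2×75×72.5²] + [145×19.07² + 2(75³/12 + 75×18.43²)] = 1216000 mm³.
Direct shear f_v = P/L_w = 57.7×10³ / 295 = 195.6 N/mm (vertical).
Torsion M = P·e = 57.7×10³ × 135 = 7789500 N·mm.
Critical point at (x, y) = (55.93, 72.5) from centroid. f_tx = M·y/J = 464.2 N/mm; f_ty = M·x/J = 358.2 N/mm.
Resultant f_max = √[f_tx² + (f_v + f_ty)²] = √[464.2² + (195.6 + 358.2)²] = 722.6 N/mm.
Capacity per unit length: φr_n = 0.75 × 0.6 × 490 × (0.707 × 5) = 779.5 N/mm.
722.6 ≤ 779.5 → adequate.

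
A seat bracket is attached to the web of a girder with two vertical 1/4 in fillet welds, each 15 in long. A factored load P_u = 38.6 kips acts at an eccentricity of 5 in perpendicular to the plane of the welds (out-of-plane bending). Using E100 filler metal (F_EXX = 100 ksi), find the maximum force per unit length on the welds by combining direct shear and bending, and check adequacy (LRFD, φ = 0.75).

f_max ≈ 2.88 kip/in; adequate

L_w = 2 × 15 = 30 in; section modulus (unit throat) S = 2 × L²/6 = 75 in².
Direct shear f_v = P/L_w = 38.6/30 = 1.287 kip/in.
Moment M = P × e = 38.6 × 5 = 193 kip·in; bending f_b = M/S = 2.573 kip/in.
f_max = √(f_v² + f_b²) = √(1.287² + 2.573²) = 2.877 kip/in.
φr_n = 0.75 × 0.6 × 100 × (0.707 × 0.25) = 7.954 kip/in → adequate.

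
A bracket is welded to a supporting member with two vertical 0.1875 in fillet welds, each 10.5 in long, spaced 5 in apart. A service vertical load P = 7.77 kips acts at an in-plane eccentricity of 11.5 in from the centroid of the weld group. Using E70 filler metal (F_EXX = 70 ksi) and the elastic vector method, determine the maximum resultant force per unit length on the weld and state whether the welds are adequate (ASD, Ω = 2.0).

f_max ≈ 1.79 kip/in; adequate

Total weld length L_w = 21 in. Treat welds as unit-width lines.
Polar moment about centroid: J = 2[d³/12 + d(b/2)²] = 2[10.5³/12 + 10.5×2.5²] = 324.2 in³.
Direct shear f_v = P/L_w = 7.77 / 21 = 0.37 kip/in (vertical).
Torsion M = P·e = 7.77 × 11.5 = 89.355 kip·in.
Critical point at (x, y) = (2.5, 5.25) from centroid. f_tx = M·y/J = 1.447 kip/in; f_ty = M·x/J = 0.6891 kip/in.
Resultant f_max = √[f_tx² + (f_v + f_ty)²] = √[1.447² + (0.37 + 0.6891)²] = 1.793 kip/in.
Capacity per unit length: r_n/Ω = (1/2.0) × 0.6 × 70 × (0.707 × 0.1875) = 2.784 kip/in.
1.793 ≤ 2.784 → adequate.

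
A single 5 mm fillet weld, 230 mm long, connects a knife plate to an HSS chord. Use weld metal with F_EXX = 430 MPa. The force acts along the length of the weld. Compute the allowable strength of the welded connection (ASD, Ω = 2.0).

Effective throat t_e = 0.707 × 5 = 3.535 mm.
Total length L = 230 mm; A_we = 3.535 × 230 = 813 mm².
F_nw = 0.6 F_EXX = 0.6 × 430 = 258 MPa.
R_n = 258 × 813 × 10⁻³ = 209.8 kN; R_n/Ω = 209.8/2.0 = 104.9 kN.

R_n/Ω ≈ 105 kN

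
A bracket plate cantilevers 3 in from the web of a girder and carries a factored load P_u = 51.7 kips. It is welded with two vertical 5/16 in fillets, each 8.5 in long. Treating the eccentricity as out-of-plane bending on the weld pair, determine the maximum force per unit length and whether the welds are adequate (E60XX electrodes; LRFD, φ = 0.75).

f_max ≈ 7.12 kip/in; NOT adequate

E60XX → F_EXX = 60 ksi.
L_w = 2 × 8.5 = 17 in; section modulus (unit throat) S = 2 × L²/6 = 24.08 in².
Direct shear f_v = P/L_w = 51.7/17 = 3.041 kip/in.
Moment M = P × e = 51.7 × 3 = 155.1 kip·in; bending f_b = M/S = 6.44 kip/in.
f_max = √(f_v² + f_b²) = √(3.041² + 6.44²) = 7.122 kip/in.
φr_n = 0.75 × 0.6 × 60 × (0.707 × 0.3125) = 5.965 kip/in → NOT adequate.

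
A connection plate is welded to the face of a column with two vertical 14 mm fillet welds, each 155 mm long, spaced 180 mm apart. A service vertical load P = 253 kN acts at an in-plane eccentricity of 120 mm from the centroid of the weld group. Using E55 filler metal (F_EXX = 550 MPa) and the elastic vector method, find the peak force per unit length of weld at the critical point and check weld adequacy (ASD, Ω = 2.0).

Total weld length L_w = 310 mm. Treat welds as unit-width lines.
Polar moment about centroid: J = 2[d³/12 + d(b/2)²] = 2[155³/12 + 155×90²] = 3132000 mm³.
Direct shear f_v = P/L_w = 253×10³ / 310 = 816.1 N/mm (vertical).
Torsion M = P·e = 253×10³ × 120 = 30360000 N·mm.
Critical point at (x, y) = (90, 77.5) from centroid. f_tx = M·y/J = 751.3 N/mm; f_ty = M·x/J = 872.5 N/mm.
Resultant f_max = √[f_tx² + (f_v + f_ty)²] = √[751.3² + (816.1 + 872.5)²] = 1848 N/mm.
Capacity per unit length: r_n/Ω = (1/2.0) × 0.6 × 550 × (0.707 × 14) = 1633 N/mm.
1848 > 1633 → NOT adequate.

f_max ≈ 1850 N/mm; NOT adequate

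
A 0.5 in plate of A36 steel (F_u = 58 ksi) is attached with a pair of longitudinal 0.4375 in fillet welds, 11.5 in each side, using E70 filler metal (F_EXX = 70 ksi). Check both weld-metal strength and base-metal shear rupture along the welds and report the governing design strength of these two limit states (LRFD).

φR_n ≈ 224 kip (weld metal governs)

t_e = 0.707 × 0.4375 = 0.3093 in; L = 23 in.
Weld metal: φR_n = 0.75 × 0.6 × 70 × 0.3093 × 23 = 224.1 kip.
Base metal (shear rupture): φR_n = 0.75 × 0.6 × 58 × 0.5 × 23 = 300.1 kip.
Governing: weld metal.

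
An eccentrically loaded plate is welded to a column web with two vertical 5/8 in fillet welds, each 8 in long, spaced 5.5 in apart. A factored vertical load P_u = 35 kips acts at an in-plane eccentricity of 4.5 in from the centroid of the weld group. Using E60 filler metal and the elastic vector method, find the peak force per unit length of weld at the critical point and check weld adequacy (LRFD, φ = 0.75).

E60XX → F_EXX = 60 ksi.
Total weld length L_w = 16 in. Treat welds as unit-width lines.
Polar moment about centroid: J = 2[d³/12 + d(b/2)²] = 2[8³/12 + 8×2.75²] = 206.3 in³.
Direct shear f_v = P/L_w = 35 / 16 = 2.188 kip/in (vertical).
Torsion M = P·e = 35 × 4.5 = 157.5 kip·in.
Critical point at (x, y) = (2.75, 4) from centroid. f_tx = M·y/J = 3.053 kip/in; f_ty = M·x/J = 2.099 kip/in.
Resultant f_max = √[f_tx² + (f_v + f_ty)²] = √[3.053² + (2.188 + 2.099)²] = 5.263 kip/in.
Capacity per unit length: φr_n = 0.75 × 0.6 × 60 × (0.707 × 0.625) = 11.93 kip/in.
5.263 ≤ 11.93 → adequate.

f_max ≈ 5.26 kip/in; adequate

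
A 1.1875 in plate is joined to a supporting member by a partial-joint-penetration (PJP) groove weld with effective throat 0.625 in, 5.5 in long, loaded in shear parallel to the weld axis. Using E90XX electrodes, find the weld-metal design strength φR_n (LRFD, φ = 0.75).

φR_n ≈ 139 kip

E90XX → F_EXX = 90 ksi.
Effective throat (given) t_e = 0.625 in.
A_we = 0.625 × 5.5 = 3.438 in².
F_nw = 0.6 F_EXX = 54 ksi.
φR_n = 0.75 × 54 × 3.438 = 139.2 kip.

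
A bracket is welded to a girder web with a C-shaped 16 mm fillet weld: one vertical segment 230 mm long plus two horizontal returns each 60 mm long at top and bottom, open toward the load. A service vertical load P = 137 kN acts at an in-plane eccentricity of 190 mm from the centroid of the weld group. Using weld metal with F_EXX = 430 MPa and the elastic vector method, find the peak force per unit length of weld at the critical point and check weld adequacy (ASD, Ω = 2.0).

f_max ≈ 1410 N/mm; adequate

Total weld length L_w = 350 mm. Treat welds as unit-width lines.
Centroid: x̄ = 2×60×30 / 350 = 10.29 mm from the vertical weld.
Polar moment about centroid: J = I_x + I_y = [230³/12 + 2×60×115²] + [230×10.29² + 2(60³/12 + 60×19.71²)] = 2708000 mm³.
Direct shear f_v = P/L_w = 137×10³ / 350 = 391.4 N/mm (vertical).
Torsion M = P·e = 137×10³ × 190 = 26030000 N·mm.
Critical point at (x, y) = (49.71, 115) from centroid. f_tx = M·y/J = 1105 N/mm; f_ty = M·x/J = 477.9 N/mm.
Resultant f_max = √[f_tx² + (f_v + f_ty)²] = √[1105² + (391.4 + 477.9)²] = 1406 N/mm.
Capacity per unit length: r_n/Ω = (1/2.0) × 0.6 × 430 × (0.707 × 16) = 1459 N/mm.
1406 ≤ 1459 → adequate.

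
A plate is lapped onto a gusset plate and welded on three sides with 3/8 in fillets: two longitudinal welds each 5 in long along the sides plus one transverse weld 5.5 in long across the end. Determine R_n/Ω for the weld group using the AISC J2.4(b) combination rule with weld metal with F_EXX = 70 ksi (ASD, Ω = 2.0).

R_n/Ω ≈ 93.3 kips

t_e = 0.707 × 0.375 = 0.2651 in.
R_nwl = 0.6 × 70 × 0.2651 × 10 = 111.4 kips (longitudinal, 2 welds).
R_nwt = 0.6 × 70 × 0.2651 × 5.5 = 61.24 kips (transverse, base value).
(i) R_nwl + R_nwt = 172.6 kips; (ii) 0.85 R_nwl + 1.5 R_nwt = 186.5 kips.
R_n = max = 186.5 kips [governs: (ii)]; R_n/Ω = 93.26 kips.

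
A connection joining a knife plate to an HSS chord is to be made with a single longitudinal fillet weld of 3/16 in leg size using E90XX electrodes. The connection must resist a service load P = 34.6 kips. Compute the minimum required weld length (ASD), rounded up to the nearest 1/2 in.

E90XX → F_EXX = 90 ksi.
Throat t_e = 0.707 × 0.1875 = 0.1326 in.
r_n/Ω = (0.6 × 90 × 0.1326) / 2.0 = 3.579 kip/in.
L_req = P / (r_n/Ω) = 34.6 / 3.579 = 9.667 in total.
Round up → use L = 10 in.

L = 10 in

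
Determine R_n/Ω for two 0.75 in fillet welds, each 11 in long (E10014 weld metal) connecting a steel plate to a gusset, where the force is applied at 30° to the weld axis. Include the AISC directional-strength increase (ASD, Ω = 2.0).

R_n/Ω ≈ 412 kip

E100XX → F_EXX = 100 ksi.
t_e = 0.707 × 0.75 = 0.5302 in; A_we = 0.5302 × 22 = 11.67 in².
Directional factor: 1.0 + 0.5 sin^1.5(30°) = 1.177.
F_nw = 0.6 × 100 × 1.177 = 70.61 ksi.
R_n/Ω = (70.61 × 11.67) / 2.0 = 411.8 kip.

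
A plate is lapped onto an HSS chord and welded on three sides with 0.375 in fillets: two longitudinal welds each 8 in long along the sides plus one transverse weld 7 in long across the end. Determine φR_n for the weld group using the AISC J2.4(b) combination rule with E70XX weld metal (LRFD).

E70XX → F_EXX = 70 ksi.
t_e = 0.707 × 0.375 = 0.2651 in.
R_nwl = 0.6 × 70 × 0.2651 × 16 = 178.2 kip (longitudinal, 2 welds).
R_nwt = 0.6 × 70 × 0.2651 × 7 = 77.95 kip (transverse, base value).
(i) R_nwl + R_nwt = 256.1 kip; (ii) 0.85 R_nwl + 1.5 R_nwt = 268.4 kip.
R_n = max = 268.4 kip [governs: (ii)]; φR_n = 201.3 kip.

φR_n ≈ 201 kip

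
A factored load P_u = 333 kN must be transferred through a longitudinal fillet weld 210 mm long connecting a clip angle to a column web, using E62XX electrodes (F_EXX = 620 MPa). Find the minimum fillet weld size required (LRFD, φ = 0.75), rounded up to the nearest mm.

w = 9 mm

Total weld length L = 210 mm.
Required throat t_e = P_u / (φ × 0.6 F_EXX × L) = 333 / (0.75 × 0.6 × 620 × 210 × 10⁻³) = 5.684 mm.
Required leg w = t_e / 0.707 = 8.039 mm → use 9 mm.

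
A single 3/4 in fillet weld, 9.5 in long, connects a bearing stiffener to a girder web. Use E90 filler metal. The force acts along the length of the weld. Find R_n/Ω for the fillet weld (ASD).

E90XX → F_EXX = 90 ksi.
Effective throat t_e = 0.707 × 0.75 = 0.5302 in.
Total length L = 9.5 in; A_we = 0.5302 × 9.5 = 5.037 in².
F_nw = 0.6 F_EXX = 0.6 × 90 = 54 ksi.
R_n = 54 × 5.037 = 272 kips; R_n/Ω = 272/2.0 = 136 kips.

R_n/Ω ≈ 136 kips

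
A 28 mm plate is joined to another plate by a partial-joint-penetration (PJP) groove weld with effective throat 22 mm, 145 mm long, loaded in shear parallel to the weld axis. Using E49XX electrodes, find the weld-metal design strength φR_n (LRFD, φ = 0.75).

φR_n ≈ 703 kN

E49XX → F_EXX = 490 MPa.
Effective throat (given) t_e = 22 mm.
A_we = 22 × 145 = 3190 mm².
F_nw = 0.6 F_EXX = 294 MPa.
φR_n = 0.75 × 294 × 3190 × 10⁻³ = 703.4 kN.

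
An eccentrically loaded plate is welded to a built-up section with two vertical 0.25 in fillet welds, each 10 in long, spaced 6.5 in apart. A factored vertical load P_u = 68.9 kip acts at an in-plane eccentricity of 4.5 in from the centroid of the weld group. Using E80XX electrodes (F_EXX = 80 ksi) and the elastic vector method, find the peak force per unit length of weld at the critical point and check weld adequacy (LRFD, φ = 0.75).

f_max ≈ 7.36 kip/in; NOT adequate

Total weld length L_w = 20 in. Treat welds as unit-width lines.
Polar moment about centroid: J = 2[d³/12 + d(b/2)²] = 2[10³/12 + 10×3.25²] = 377.9 in³.
Direct shear f_v = P/L_w = 68.9 / 20 = 3.445 kip/in (vertical).
Torsion M = P·e = 68.9 × 4.5 = 310.05 kip·in.
Critical point at (x, y) = (3.25, 5) from centroid. f_tx = M·y/J = 4.102 kip/in; f_ty = M·x/J = 2.666 kip/in.
Resultant f_max = √[f_tx² + (f_v + f_ty)²] = √[4.102² + (3.445 + 2.666)²] = 7.36 kip/in.
Capacity per unit length: φr_n = 0.75 × 0.6 × 80 × (0.707 × 0.25) = 6.363 kip/in.
7.36 > 6.363 → NOT adequate.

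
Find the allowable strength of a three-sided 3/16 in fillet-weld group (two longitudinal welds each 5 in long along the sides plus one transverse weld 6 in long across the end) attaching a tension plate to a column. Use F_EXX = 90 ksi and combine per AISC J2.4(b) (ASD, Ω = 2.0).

R_n/Ω ≈ 62.6 kip

t_e = 0.707 × 0.1875 = 0.1326 in.
R_nwl = 0.6 × 90 × 0.1326 × 10 = 71.58 kip (longitudinal, 2 welds).
R_nwt = 0.6 × 90 × 0.1326 × 6 = 42.95 kip (transverse, base value).
(i) R_nwl + R_nwt = 114.5 kip; (ii) 0.85 R_nwl + 1.5 R_nwt = 125.3 kip.
R_n = max = 125.3 kip [governs: (ii)]; R_n/Ω = 62.64 kip.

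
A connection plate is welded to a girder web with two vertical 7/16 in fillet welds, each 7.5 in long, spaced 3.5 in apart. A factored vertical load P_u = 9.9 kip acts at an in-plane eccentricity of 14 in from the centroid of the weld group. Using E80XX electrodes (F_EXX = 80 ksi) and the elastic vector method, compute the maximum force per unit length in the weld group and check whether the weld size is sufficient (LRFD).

f_max ≈ 5.25 kip/in; adequate

Total weld length L_w = 15 in. Treat welds as unit-width lines.
Polar moment about centroid: J = 2[d³/12 + d(b/2)²] = 2[7.5³/12 + 7.5×1.75²] = 116.2 in³.
Direct shear f_v = P/L_w = 9.9 / 15 = 0.66 kip/in (vertical).
Torsion M = P·e = 9.9 × 14 = 138.6 kip·in.
Critical point at (x, y) = (1.75, 3.75) from centroid. f_tx = M·y/J = 4.471 kip/in; f_ty = M·x/J = 2.086 kip/in.
Resultant f_max = √[f_tx² + (f_v + f_ty)²] = √[4.471² + (0.66 + 2.086)²] = 5.247 kip/in.
Capacity per unit length: φr_n = 0.75 × 0.6 × 80 × (0.707 × 0.4375) = 11.14 kip/in.
5.247 ≤ 11.14 → adequate.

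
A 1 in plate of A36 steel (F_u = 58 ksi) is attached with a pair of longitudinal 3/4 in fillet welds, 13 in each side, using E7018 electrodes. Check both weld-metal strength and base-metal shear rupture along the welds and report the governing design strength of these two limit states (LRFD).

φR_n ≈ 434 kip (weld metal governs)

E70XX → F_EXX = 70 ksi.
t_e = 0.707 × 0.75 = 0.5302 in; L = 26 in.
Weld metal: φR_n = 0.75 × 0.6 × 70 × 0.5302 × 26 = 434.3 kip.
Base metal (shear rupture): φR_n = 0.75 × 0.6 × 58 × 1 × 26 = 678.6 kip.
Governing: weld metal.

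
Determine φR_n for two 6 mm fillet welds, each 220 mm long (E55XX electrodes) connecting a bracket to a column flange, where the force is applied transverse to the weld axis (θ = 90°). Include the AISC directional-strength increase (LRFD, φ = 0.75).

φR_n ≈ 693 kN

E55XX → F_EXX = 550 MPa.
t_e = 0.707 × 6 = 4.242 mm; A_we = 4.242 × 440 = 1866 mm².
Directional factor: 1.0 + 0.5 sin^1.5(90°) = 1.5.
F_nw = 0.6 × 550 × 1.5 = 495 MPa.
φR_n = 0.75 × 495 × 1866 × 10⁻³ = 692.9 kN.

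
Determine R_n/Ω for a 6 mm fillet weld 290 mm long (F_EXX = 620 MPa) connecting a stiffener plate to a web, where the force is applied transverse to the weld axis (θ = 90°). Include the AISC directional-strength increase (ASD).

R_n/Ω ≈ 343 kN

t_e = 0.707 × 6 = 4.242 mm; A_we = 4.242 × 290 = 1230 mm².
Directional factor: 1.0 + 0.5 sin^1.5(90°) = 1.5.
F_nw = 0.6 × 620 × 1.5 = 558 MPa.
R_n/Ω = (558 × 1230) / 2.0 × 10⁻³ = 343.2 kN.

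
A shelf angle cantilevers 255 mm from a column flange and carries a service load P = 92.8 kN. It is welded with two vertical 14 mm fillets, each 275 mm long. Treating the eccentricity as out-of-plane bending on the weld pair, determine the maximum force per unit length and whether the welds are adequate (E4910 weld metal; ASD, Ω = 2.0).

f_max ≈ 954 N/mm; adequate

E49XX → F_EXX = 490 MPa.
L_w = 2 × 275 = 550 mm; section modulus (unit throat) S = 2 × L²/6 = 25210 mm².
Direct shear f_v = P/L_w = 92.8×10³/550 = 168.7 N/mm.
Moment M = P × e = 92.8×10³ × 255 = 23664000 N·mm; bending f_b = M/S = 938.7 N/mm.
f_max = √(f_v² + f_b²) = √(168.7² + 938.7²) = 953.8 N/mm.
r_n/Ω = (1/2.0) × 0.6 × 490 × (0.707 × 14) = 1455 N/mm → adequate.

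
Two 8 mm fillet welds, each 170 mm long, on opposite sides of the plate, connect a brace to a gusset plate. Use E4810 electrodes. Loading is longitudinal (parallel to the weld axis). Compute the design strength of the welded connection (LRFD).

E48XX → F_EXX = 480 MPa.
Effective throat t_e = 0.707 × 8 = 5.656 mm.
Total length L = 340 mm; A_we = 5.656 × 340 = 1923 mm².
F_nw = 0.6 F_EXX = 0.6 × 480 = 288 MPa.
φR_n = 0.75 × 288 × 1923 × 10⁻³ = 415.4 kN.

φR_n ≈ 415 kN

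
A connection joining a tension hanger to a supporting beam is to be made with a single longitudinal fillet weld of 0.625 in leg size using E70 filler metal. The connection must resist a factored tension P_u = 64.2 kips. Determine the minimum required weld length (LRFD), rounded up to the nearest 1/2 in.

E70XX → F_EXX = 70 ksi.
Throat t_e = 0.707 × 0.625 = 0.4419 in.
φr_n = 0.75 × 0.6 × 70 × 0.4419 = 13.92 kips/in.
L_req = P_u / φr_n = 64.2 / 13.92 = 4.612 in total.
Round up → use L = 5 in.

L = 5 in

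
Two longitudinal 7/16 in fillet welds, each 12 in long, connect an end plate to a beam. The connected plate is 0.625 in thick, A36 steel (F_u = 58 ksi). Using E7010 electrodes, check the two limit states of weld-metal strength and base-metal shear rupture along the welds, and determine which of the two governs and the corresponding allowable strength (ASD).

R_n/Ω ≈ 156 kips (weld metal governs)

E70XX → F_EXX = 70 ksi.
t_e = 0.707 × 0.4375 = 0.3093 in; L = 24 in.
Weld metal: R_n/Ω = (1/2.0) × 0.6 × 70 × 0.3093 × 24 = 155.9 kips.
Base metal (shear rupture): R_n/Ω = (1/2.0) × 0.6 × 58 × 0.625 × 24 = 261 kips.
Governing: weld metal.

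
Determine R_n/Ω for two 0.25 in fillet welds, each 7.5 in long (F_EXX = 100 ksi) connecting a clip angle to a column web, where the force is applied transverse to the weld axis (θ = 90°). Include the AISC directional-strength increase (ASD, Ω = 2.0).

R_n/Ω ≈ 119 kip

t_e = 0.707 × 0.25 = 0.1767 in; A_we = 0.1767 × 15 = 2.651 in².
Directional factor: 1.0 + 0.5 sin^1.5(90°) = 1.5.
F_nw = 0.6 × 100 × 1.5 = 90 ksi.
R_n/Ω = (90 × 2.651) / 2.0 = 119.3 kip.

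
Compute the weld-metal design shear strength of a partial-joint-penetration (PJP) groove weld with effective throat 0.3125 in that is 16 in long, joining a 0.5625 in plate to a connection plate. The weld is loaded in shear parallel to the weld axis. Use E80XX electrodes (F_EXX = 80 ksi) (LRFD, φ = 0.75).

φR_n ≈ 180 kips

Effective throat (given) t_e = 0.3125 in.
A_we = 0.3125 × 16 = 5 in².
F_nw = 0.6 F_EXX = 48 ksi.
φR_n = 0.75 × 48 × 5 = 180 kips.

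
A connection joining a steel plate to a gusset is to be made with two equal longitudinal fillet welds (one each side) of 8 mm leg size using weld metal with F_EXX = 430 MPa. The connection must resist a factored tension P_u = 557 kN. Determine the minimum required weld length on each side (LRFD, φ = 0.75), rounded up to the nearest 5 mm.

L = 255 mm on each side

Throat t_e = 0.707 × 8 = 5.656 mm.
φr_n = 0.75 × 0.6 × 430 × 5.656 × 10⁻³ = 1.094 kN/mm.
L_req = P_u / φr_n = 557 / 1.094 = 508.9 mm total.
Per side: 508.9 / 2 = 254.5 mm.
Round up → use L = 255 mm on each side.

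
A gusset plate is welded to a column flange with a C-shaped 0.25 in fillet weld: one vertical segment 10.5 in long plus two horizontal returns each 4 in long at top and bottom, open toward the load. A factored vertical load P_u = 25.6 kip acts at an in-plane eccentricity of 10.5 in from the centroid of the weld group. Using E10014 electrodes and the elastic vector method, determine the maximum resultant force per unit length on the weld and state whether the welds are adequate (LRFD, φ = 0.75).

f_max ≈ 5.59 kip/in; adequate

E100XX → F_EXX = 100 ksi.
Total weld length L_w = 18.5 in. Treat welds as unit-width lines.
Centroid: x̄ = 2×4×2 / 18.5 = 0.8649 in from the vertical weld.
Polar moment about centroid: J = I_x + I_y = [10.5³/12 + 2×4×5.25²] + [10.5×0.8649² + 2(4³/12 + 4×1.135²)] = 345.8 in³.
Direct shear f_v = P/L_w = 25.6 / 18.5 = 1.384 kip/in (vertical).
Torsion M = P·e = 25.6 × 10.5 = 268.8 kip·in.
Critical point at (x, y) = (3.135, 5.25) from centroid. f_tx = M·y/J = 4.081 kip/in; f_ty = M·x/J = 2.437 kip/in.
Resultant f_max = √[f_tx² + (f_v + f_ty)²] = √[4.081² + (1.384 + 2.437)²] = 5.59 kip/in.
Capacity per unit length: φr_n = 0.75 × 0.6 × 100 × (0.707 × 0.25) = 7.954 kip/in.
5.59 ≤ 7.954 → adequate.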